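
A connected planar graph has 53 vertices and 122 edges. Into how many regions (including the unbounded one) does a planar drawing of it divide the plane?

Euler's formula for a connected plane graph: V − E + F = 2, so F = 2 − 53 + 122 = 71.

71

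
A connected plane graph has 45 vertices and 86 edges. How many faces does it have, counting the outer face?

43

Euler's formula for a connected plane graph: V − E + F = 2, so F = 2 − 45 + 86 = 43.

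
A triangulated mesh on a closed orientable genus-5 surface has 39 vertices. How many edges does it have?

χ = 2 − 2·5 = -8, and every face is a triangle so 3F = 2E.
V − E + F = -8 with E = 3F/2 gives 39 − (3/2 − 1)·F = -8, so F = 94 and E = 141.

141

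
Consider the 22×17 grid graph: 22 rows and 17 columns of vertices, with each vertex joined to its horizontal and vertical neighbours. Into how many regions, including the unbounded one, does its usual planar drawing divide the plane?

337

The grid has V = 22·17 = 374 vertices and E = 22·16 + 17·21 = 709 edges.
F = 2 − V + E = 2 − 374 + 709 = 337.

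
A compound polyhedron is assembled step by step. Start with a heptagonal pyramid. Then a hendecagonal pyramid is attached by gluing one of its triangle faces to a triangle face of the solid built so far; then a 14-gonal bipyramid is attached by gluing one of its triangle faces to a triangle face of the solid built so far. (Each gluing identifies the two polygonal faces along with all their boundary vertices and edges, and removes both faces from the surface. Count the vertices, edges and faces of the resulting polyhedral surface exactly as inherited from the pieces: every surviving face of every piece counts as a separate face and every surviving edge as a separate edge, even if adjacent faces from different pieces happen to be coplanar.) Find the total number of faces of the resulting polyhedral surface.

A heptagonal pyramid: V=8, E=14, F=8.
Attach a hendecagonal pyramid (V=12, E=22, F=12) along a 3-gon: merge 3 vertices and 3 edges, delete both glued faces → V=17, E=33, F=18.
Attach a 14-gonal bipyramid (V=16, E=42, F=28) along a 3-gon: merge 3 vertices and 3 edges, delete both glued faces → V=30, E=72, F=44.
Check: V − E + F = 30 − 72 + 44 = 2.

44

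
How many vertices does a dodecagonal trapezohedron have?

The n-trapezohedron (dual of the n-antiprism) has V = 2·12 + 2 = 26, E = 4·12 = 48, F = 2·12 = 24.

26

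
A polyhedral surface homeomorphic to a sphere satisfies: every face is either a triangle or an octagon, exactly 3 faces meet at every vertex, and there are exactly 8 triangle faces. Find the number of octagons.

6

Let x be the number of octagons; then F = 8 + x.
Edge–face incidences: 2E = 3·8 + 8·x = 24 + 8x.
Every vertex has degree 3, so 3V = 2E.
Euler: V − E + F = 2 ⇒ (2E)/3 − E + (8 + x) = 2.
Multiply by 6: 2·(2E) − 3·(2E) + 6·(8 + x) = 12, i.e. 48 + 6x − (24 + 8x) = 12.
Collecting terms: −2x + 24 = 12, so −2x = −12, so x = 6.
Then 2E = 24 + 8·6 = 72, so E = 36, V = 2E/3 = 24, F = 8 + 6 = 14.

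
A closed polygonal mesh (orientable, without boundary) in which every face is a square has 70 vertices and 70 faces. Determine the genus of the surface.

1

Every face is a square, so 2E = 4·70 = 280, giving E = 140.
χ = V − E + F = 70 − 140 + 70 = 0.
For a closed orientable surface χ = 2 − 2g, so g = (2 − (0))/2 = 1.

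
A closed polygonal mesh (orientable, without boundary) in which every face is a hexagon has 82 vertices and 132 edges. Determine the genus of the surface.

4

Every face is a hexagon and each edge borders two faces, so 6F = 2·132, giving F = 44.
χ = V − E + F = 82 − 132 + 44 = -6.
For a closed orientable surface χ = 2 − 2g, so g = (2 − (-6))/2 = 4.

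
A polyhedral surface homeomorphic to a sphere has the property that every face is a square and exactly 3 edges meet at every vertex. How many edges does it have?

Each face has 4 edges and each edge borders two faces, so 2E = 4F.
Each vertex has degree 3, so 3V = 2E and hence V = 4F/3.
Euler: V − E + F = 2 ⇒ (4F/3) − (4F/2) + F = 2.
Multiply by 6: (8 − 12 + 6)F = 12, i.e. 2F = 12.
So F = 6, E = 4·6/2 = 12, V = 4·6/3 = 8.

12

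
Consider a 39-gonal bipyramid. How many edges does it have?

A bipyramid over an n-gon has 2n triangular faces and n + 2 vertices: V = 39 + 2 = 41, E = 3·39 = 117, F = 2·39 = 78.
Check: V − E + F = 41 − 117 + 78 = 2.

117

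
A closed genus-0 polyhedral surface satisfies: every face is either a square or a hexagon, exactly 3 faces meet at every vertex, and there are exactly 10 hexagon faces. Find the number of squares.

6

Let x be the number of squares; then F = 10 + x.
Edge–face incidences: 2E = 6·10 + 4·x = 60 + 4x.
Every vertex has degree 3, so 3V = 2E.
Euler: V − E + F = 2 ⇒ (2E)/3 − E + (10 + x) = 2.
Multiply by 6: 2·(2E) − 3·(2E) + 6·(10 + x) = 12, i.e. 60 + 6x − (60 + 4x) = 12.
Collecting terms: 2x = 12, so x = 6.
Then 2E = 60 + 4·6 = 84, so E = 42, V = 2E/3 = 28, F = 10 + 6 = 16.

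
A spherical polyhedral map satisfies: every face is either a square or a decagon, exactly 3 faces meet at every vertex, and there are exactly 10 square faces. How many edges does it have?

30

Let x be the number of decagons; then F = 10 + x.
Edge–face incidences: 2E = 4·10 + 10·x = 40 + 10x.
Every vertex has degree 3, so 3V = 2E.
Euler: V − E + F = 2 ⇒ (2E)/3 − E + (10 + x) = 2.
Multiply by 6: 2·(2E) − 3·(2E) + 6·(10 + x) = 12, i.e. 60 + 6x − (40 + 10x) = 12.
Collecting terms: −4x + 20 = 12, so −4x = −8, so x = 2.
Then 2E = 40 + 10·2 = 60, so E = 30, V = 2E/3 = 20, F = 10 + 2 = 12.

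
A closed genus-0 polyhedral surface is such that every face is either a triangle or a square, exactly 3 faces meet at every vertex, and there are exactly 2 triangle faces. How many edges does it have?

Let x be the number of squares; then F = 2 + x.
Edge–face incidences: 2E = 3·2 + 4·x = 6 + 4x.
Every vertex has degree 3, so 3V = 2E.
Euler: V − E + F = 2 ⇒ (2E)/3 − E + (2 + x) = 2.
Multiply by 6: 2·(2E) − 3·(2E) + 6·(2 + x) = 12, i.e. 12 + 6x − (6 + 4x) = 12.
Collecting terms: 2x + 6 = 12, so 2x = 6, so x = 3.
Then 2E = 6 + 4·3 = 18, so E = 9, V = 2E/3 = 6, F = 2 + 3 = 5.

9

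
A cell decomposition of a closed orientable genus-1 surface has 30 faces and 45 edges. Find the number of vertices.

For a closed orientable surface of genus 1, χ = 2 − 2·1 = 0.
V = 0 + E − F = 0 + 45 − 30 = 15.

15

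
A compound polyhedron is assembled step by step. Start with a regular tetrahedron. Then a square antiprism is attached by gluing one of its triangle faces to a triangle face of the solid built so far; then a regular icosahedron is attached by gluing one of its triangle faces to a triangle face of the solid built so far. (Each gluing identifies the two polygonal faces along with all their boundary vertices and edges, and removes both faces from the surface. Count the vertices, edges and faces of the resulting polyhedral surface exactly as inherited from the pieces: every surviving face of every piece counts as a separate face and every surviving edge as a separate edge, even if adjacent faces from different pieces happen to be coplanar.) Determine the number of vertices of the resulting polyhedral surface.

A regular tetrahedron: V=4, E=6, F=4.
Attach a square antiprism (V=8, E=16, F=10) along a 3-gon: merge 3 vertices and 3 edges, delete both glued faces → V=9, E=19, F=12.
Attach a regular icosahedron (V=12, E=30, F=20) along a 3-gon: merge 3 vertices and 3 edges, delete both glued faces → V=18, E=46, F=30.
Check: V − E + F = 18 − 46 + 30 = 2.

18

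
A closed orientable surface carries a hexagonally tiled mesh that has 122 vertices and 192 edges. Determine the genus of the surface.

Every face is a hexagon and each edge borders two faces, so 6F = 2·192, giving F = 64.
χ = V − E + F = 122 − 192 + 64 = -6.
For a closed orientable surface χ = 2 − 2g, so g = (2 − (-6))/2 = 4.

4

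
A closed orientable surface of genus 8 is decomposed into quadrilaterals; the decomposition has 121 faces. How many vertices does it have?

χ = 2 − 2·8 = -14, and every face is a square so 4F = 2E.
E = 4·121/2 = 242. Then V = -14 + E − F = -14 + 242 − 121 = 107.

107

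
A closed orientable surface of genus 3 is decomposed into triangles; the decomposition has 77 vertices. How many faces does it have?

162

χ = 2 − 2·3 = -4, and every face is a triangle so 3F = 2E.
V − E + F = -4 with E = 3F/2 gives 77 − (3/2 − 1)·F = -4, so F = 162 and E = 243.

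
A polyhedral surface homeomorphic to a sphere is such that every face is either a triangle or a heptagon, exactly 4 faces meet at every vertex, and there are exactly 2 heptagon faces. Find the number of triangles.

Let x be the number of triangles; then F = 2 + x.
Edge–face incidences: 2E = 7·2 + 3·x = 14 + 3x.
Every vertex has degree 4, so 4V = 2E.
Euler: V − E + F = 2 ⇒ (2E)/4 − E + (2 + x) = 2.
Multiply by 8: 2·(2E) − 4·(2E) + 8·(2 + x) = 16, i.e. 16 + 8x − 2·(14 + 3x) = 16.
Collecting terms: 2x − 12 = 16, so 2x = 28, so x = 14.
Then 2E = 14 + 3·14 = 56, so E = 28, V = 2E/4 = 14, F = 2 + 14 = 16.

14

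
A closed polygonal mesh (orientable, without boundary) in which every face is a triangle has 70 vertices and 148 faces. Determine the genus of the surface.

3

Every face is a triangle, so 2E = 3·148 = 444, giving E = 222.
χ = V − E + F = 70 − 222 + 148 = -4.
For a closed orientable surface χ = 2 − 2g, so g = (2 − (-4))/2 = 3.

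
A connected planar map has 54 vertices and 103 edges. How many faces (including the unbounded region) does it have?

51

Euler's formula for a connected plane graph: V − E + F = 2, so F = 2 − 54 + 103 = 51.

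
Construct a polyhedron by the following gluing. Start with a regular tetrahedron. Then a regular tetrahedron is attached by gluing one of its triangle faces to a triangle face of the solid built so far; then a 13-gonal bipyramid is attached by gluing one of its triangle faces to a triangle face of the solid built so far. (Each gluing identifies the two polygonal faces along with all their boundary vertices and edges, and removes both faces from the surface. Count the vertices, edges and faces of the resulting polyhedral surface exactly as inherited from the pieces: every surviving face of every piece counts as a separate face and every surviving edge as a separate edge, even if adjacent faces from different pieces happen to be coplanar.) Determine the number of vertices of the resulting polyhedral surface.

A regular tetrahedron: V=4, E=6, F=4.
Attach a regular tetrahedron (V=4, E=6, F=4) along a 3-gon: merge 3 vertices and 3 edges, delete both glued faces → V=5, E=9, F=6.
Attach a 13-gonal bipyramid (V=15, E=39, F=26) along a 3-gon: merge 3 vertices and 3 edges, delete both glued faces → V=17, E=45, F=30.
Check: V − E + F = 17 − 45 + 30 = 2.

17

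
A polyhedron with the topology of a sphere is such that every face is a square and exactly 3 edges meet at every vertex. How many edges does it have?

Each face has 4 edges and each edge borders two faces, so 2E = 4F.
Each vertex has degree 3, so 3V = 2E and hence V = 4F/3.
Euler: V − E + F = 2 ⇒ (4F/3) − (4F/2) + F = 2.
Multiply by 6: (8 − 12 + 6)F = 12, i.e. 2F = 12.
So F = 6, E = 4·6/2 = 12, V = 4·6/3 = 8.

12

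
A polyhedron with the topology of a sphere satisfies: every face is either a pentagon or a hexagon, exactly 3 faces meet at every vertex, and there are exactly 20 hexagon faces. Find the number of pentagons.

Let x be the number of pentagons; then F = 20 + x.
Edge–face incidences: 2E = 6·20 + 5·x = 120 + 5x.
Every vertex has degree 3, so 3V = 2E.
Euler: V − E + F = 2 ⇒ (2E)/3 − E + (20 + x) = 2.
Multiply by 6: 2·(2E) − 3·(2E) + 6·(20 + x) = 12, i.e. 120 + 6x − (120 + 5x) = 12.
Collecting terms: x = 12.
Then 2E = 120 + 5·12 = 180, so E = 90, V = 2E/3 = 60, F = 20 + 12 = 32.

12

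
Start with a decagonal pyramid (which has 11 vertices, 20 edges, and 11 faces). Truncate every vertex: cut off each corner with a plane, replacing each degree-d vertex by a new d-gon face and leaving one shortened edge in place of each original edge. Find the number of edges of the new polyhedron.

60

Truncation replaces each original edge-end by a new vertex, so V′ = 2E = 40.
Each original edge survives, and each old vertex of degree d contributes d new edges; summing degrees gives Σd = 2E, so E′ = E + 2E = 3E = 60.
Each original face survives and each original vertex becomes one new face: F′ = F + V = 22.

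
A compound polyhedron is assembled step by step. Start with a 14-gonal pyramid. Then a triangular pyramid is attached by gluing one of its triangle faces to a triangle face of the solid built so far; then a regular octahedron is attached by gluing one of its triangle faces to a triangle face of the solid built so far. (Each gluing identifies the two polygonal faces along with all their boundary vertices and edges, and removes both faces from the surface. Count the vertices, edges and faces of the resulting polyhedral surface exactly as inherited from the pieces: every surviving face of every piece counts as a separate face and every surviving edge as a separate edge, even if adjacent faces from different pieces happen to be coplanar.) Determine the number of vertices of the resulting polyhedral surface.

19

A 14-gonal pyramid: V=15, E=28, F=15.
Attach a triangular pyramid (V=4, E=6, F=4) along a 3-gon: merge 3 vertices and 3 edges, delete both glued faces → V=16, E=31, F=17.
Attach a regular octahedron (V=6, E=12, F=8) along a 3-gon: merge 3 vertices and 3 edges, delete both glued faces → V=19, E=40, F=23.
Check: V − E + F = 19 − 40 + 23 = 2.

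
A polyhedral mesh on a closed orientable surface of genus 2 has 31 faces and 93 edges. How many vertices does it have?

For a closed orientable surface of genus 2, χ = 2 − 2·2 = -2.
V = -2 + E − F = -2 + 93 − 31 = 60.

60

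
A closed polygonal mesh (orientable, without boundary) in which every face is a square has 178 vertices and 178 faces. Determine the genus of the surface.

Every face is a square, so 2E = 4·178 = 712, giving E = 356.
χ = V − E + F = 178 − 356 + 178 = 0.
For a closed orientable surface χ = 2 − 2g, so g = (2 − (0))/2 = 1.

1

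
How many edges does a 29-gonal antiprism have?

An antiprism on an n-gon has two n-gon caps and 2n triangles: V = 2·29 = 58, E = 4·29 = 116, F = 2·29 + 2 = 60.

116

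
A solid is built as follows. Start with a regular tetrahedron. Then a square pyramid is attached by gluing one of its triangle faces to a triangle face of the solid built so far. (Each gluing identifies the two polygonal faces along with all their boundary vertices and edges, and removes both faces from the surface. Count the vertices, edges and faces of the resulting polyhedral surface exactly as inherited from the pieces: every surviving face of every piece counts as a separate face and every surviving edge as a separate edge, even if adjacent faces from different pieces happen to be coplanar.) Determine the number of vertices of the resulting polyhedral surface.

A regular tetrahedron: V=4, E=6, F=4.
Attach a square pyramid (V=5, E=8, F=5) along a 3-gon: merge 3 vertices and 3 edges, delete both glued faces → V=6, E=11, F=7.
Check: V − E + F = 6 − 11 + 7 = 2.

6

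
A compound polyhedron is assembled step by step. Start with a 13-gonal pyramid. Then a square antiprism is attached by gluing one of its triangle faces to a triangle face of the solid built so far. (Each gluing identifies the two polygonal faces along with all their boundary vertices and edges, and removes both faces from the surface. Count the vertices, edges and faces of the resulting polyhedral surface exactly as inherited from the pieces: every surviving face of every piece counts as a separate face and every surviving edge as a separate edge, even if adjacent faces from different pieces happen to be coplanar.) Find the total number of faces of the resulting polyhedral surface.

A 13-gonal pyramid: V=14, E=26, F=14.
Attach a square antiprism (V=8, E=16, F=10) along a 3-gon: merge 3 vertices and 3 edges, delete both glued faces → V=19, E=39, F=22.
Check: V − E + F = 19 − 39 + 22 = 2.

22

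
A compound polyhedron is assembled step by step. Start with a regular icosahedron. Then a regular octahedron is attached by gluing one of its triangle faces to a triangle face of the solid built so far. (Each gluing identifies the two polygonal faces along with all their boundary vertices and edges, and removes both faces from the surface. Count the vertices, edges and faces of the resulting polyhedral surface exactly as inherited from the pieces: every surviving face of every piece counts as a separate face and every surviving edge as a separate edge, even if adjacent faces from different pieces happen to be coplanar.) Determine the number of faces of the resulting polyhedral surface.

26

A regular icosahedron: V=12, E=30, F=20.
Attach a regular octahedron (V=6, E=12, F=8) along a 3-gon: merge 3 vertices and 3 edges, delete both glued faces → V=15, E=39, F=26.
Check: V − E + F = 15 − 39 + 26 = 2.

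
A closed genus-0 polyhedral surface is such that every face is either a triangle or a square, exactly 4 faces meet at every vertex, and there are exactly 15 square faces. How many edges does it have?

Let x be the number of triangles; then F = 15 + x.
Edge–face incidences: 2E = 4·15 + 3·x = 60 + 3x.
Every vertex has degree 4, so 4V = 2E.
Euler: V − E + F = 2 ⇒ (2E)/4 − E + (15 + x) = 2.
Multiply by 8: 2·(2E) − 4·(2E) + 8·(15 + x) = 16, i.e. 120 + 8x − 2·(60 + 3x) = 16.
Collecting terms: 2x = 16, so x = 8.
Then 2E = 60 + 3·8 = 84, so E = 42, V = 2E/4 = 21, F = 15 + 8 = 23.

42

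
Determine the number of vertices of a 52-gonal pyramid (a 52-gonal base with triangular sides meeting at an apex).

53

A pyramid on an n-gon base has one n-gon and n triangles: V = 52 + 1 = 53, E = 2·52 = 104, F = 52 + 1 = 53.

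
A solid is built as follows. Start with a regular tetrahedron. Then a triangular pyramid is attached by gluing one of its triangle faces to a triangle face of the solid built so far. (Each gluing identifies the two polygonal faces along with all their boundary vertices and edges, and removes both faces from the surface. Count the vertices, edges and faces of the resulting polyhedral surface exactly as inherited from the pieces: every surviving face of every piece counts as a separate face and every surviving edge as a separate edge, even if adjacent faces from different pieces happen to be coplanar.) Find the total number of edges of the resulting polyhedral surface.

9

A regular tetrahedron: V=4, E=6, F=4.
Attach a triangular pyramid (V=4, E=6, F=4) along a 3-gon: merge 3 vertices and 3 edges, delete both glued faces → V=5, E=9, F=6.
Check: V − E + F = 5 − 9 + 6 = 2.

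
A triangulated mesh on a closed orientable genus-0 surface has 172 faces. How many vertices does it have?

χ = 2 − 2·0 = 2, and every face is a triangle so 3F = 2E.
E = 3·172/2 = 258. Then V = 2 + E − F = 2 + 258 − 172 = 88.

88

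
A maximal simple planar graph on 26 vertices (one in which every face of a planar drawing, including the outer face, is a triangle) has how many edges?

In a plane triangulation 3F = 2E and V − E + F = 2, so E = 3V − 6 = 3·26 − 6 = 72.

72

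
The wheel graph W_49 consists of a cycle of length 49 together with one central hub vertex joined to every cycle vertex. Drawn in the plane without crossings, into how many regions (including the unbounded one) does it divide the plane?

50

W_49 has V = 49 + 1 = 50 vertices and E = 2·49 = 98 edges.
By Euler's formula F = 2 − V + E = 2 − 50 + 98 = 50.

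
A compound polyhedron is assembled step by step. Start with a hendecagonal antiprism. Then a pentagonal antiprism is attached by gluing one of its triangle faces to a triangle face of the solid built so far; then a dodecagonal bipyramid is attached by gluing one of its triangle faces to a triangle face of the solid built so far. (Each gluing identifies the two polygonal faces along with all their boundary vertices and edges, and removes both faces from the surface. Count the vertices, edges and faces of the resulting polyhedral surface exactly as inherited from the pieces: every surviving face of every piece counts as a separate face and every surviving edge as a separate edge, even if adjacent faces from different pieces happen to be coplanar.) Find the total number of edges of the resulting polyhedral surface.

A hendecagonal antiprism: V=22, E=44, F=24.
Attach a pentagonal antiprism (V=10, E=20, F=12) along a 3-gon: merge 3 vertices and 3 edges, delete both glued faces → V=29, E=61, F=34.
Attach a dodecagonal bipyramid (V=14, E=36, F=24) along a 3-gon: merge 3 vertices and 3 edges, delete both glued faces → V=40, E=94, F=56.
Check: V − E + F = 40 − 94 + 56 = 2.

94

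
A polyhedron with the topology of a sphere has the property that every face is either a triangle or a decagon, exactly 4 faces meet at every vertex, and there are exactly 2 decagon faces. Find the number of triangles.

20

Let x be the number of triangles; then F = 2 + x.
Edge–face incidences: 2E = 10·2 + 3·x = 20 + 3x.
Every vertex has degree 4, so 4V = 2E.
Euler: V − E + F = 2 ⇒ (2E)/4 − E + (2 + x) = 2.
Multiply by 8: 2·(2E) − 4·(2E) + 8·(2 + x) = 16, i.e. 16 + 8x − 2·(20 + 3x) = 16.
Collecting terms: 2x − 24 = 16, so 2x = 40, so x = 20.
Then 2E = 20 + 3·20 = 80, so E = 40, V = 2E/4 = 20, F = 2 + 20 = 22.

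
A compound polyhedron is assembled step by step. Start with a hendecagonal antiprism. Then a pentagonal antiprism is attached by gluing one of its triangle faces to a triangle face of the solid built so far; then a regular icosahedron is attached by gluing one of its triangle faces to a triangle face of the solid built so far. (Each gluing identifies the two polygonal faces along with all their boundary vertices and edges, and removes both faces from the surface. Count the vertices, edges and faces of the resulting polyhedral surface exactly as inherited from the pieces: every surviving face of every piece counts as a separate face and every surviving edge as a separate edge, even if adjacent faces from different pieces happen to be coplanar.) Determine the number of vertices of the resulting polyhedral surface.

38

A hendecagonal antiprism: V=22, E=44, F=24.
Attach a pentagonal antiprism (V=10, E=20, F=12) along a 3-gon: merge 3 vertices and 3 edges, delete both glued faces → V=29, E=61, F=34.
Attach a regular icosahedron (V=12, E=30, F=20) along a 3-gon: merge 3 vertices and 3 edges, delete both glued faces → V=38, E=88, F=52.
Check: V − E + F = 38 − 88 + 52 = 2.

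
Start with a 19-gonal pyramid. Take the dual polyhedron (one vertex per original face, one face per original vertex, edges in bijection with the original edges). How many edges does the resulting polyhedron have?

38

The base solid has V = 20, E = 38, F = 20.
The dual swaps V and F and preserves E: V′ = F = 20, E′ = E = 38, F′ = V = 20.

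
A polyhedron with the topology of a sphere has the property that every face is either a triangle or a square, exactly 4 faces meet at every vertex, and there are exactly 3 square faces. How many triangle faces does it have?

Let x be the number of triangles; then F = 3 + x.
Edge–face incidences: 2E = 4·3 + 3·x = 12 + 3x.
Every vertex has degree 4, so 4V = 2E.
Euler: V − E + F = 2 ⇒ (2E)/4 − E + (3 + x) = 2.
Multiply by 8: 2·(2E) − 4·(2E) + 8·(3 + x) = 16, i.e. 24 + 8x − 2·(12 + 3x) = 16.
Collecting terms: 2x = 16, so x = 8.
Then 2E = 12 + 3·8 = 36, so E = 18, V = 2E/4 = 9, F = 3 + 8 = 11.

8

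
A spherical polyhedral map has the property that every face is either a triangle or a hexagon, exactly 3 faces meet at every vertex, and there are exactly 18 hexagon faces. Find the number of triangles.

Let x be the number of triangles; then F = 18 + x.
Edge–face incidences: 2E = 6·18 + 3·x = 108 + 3x.
Every vertex has degree 3, so 3V = 2E.
Euler: V − E + F = 2 ⇒ (2E)/3 − E + (18 + x) = 2.
Multiply by 6: 2·(2E) − 3·(2E) + 6·(18 + x) = 12, i.e. 108 + 6x − (108 + 3x) = 12.
Collecting terms: 3x = 12, so x = 4.
Then 2E = 108 + 3·4 = 120, so E = 60, V = 2E/3 = 40, F = 18 + 4 = 22.

4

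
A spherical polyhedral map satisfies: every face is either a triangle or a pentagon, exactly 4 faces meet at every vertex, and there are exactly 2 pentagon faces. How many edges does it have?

20

Let x be the number of triangles; then F = 2 + x.
Edge–face incidences: 2E = 5·2 + 3·x = 10 + 3x.
Every vertex has degree 4, so 4V = 2E.
Euler: V − E + F = 2 ⇒ (2E)/4 − E + (2 + x) = 2.
Multiply by 8: 2·(2E) − 4·(2E) + 8·(2 + x) = 16, i.e. 16 + 8x − 2·(10 + 3x) = 16.
Collecting terms: 2x − 4 = 16, so 2x = 20, so x = 10.
Then 2E = 10 + 3·10 = 40, so E = 20, V = 2E/4 = 10, F = 2 + 10 = 12.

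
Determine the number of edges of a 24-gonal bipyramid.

72

A bipyramid over an n-gon has 2n triangular faces and n + 2 vertices: V = 24 + 2 = 26, E = 3·24 = 72, F = 2·24 = 48.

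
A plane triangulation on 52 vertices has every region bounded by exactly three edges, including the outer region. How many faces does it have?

In a plane triangulation 3F = 2E and V − E + F = 2, so F = 2V − 4 = 2·52 − 4 = 100.

100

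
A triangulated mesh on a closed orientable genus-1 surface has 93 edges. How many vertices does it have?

31

χ = 2 − 2·1 = 0, and every face is a triangle so 3F = 2E.
F = 2E/3 = 62. Then V = 0 + E − F = 0 + 93 − 62 = 31.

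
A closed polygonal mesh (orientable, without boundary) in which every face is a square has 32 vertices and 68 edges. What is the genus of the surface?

2

Every face is a square and each edge borders two faces, so 4F = 2·68, giving F = 34.
χ = V − E + F = 32 − 68 + 34 = -2.
For a closed orientable surface χ = 2 − 2g, so g = (2 − (-2))/2 = 2.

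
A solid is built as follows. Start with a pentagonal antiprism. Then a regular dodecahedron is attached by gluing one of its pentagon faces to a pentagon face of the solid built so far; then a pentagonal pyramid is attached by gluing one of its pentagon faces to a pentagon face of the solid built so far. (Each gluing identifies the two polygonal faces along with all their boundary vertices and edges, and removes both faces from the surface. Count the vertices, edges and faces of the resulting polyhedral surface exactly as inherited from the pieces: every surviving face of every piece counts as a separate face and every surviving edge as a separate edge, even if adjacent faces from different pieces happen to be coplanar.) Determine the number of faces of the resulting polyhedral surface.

A pentagonal antiprism: V=10, E=20, F=12.
Attach a regular dodecahedron (V=20, E=30, F=12) along a 5-gon: merge 5 vertices and 5 edges, delete both glued faces → V=25, E=45, F=22.
Attach a pentagonal pyramid (V=6, E=10, F=6) along a 5-gon: merge 5 vertices and 5 edges, delete both glued faces → V=26, E=50, F=26.
Check: V − E + F = 26 − 50 + 26 = 2.

26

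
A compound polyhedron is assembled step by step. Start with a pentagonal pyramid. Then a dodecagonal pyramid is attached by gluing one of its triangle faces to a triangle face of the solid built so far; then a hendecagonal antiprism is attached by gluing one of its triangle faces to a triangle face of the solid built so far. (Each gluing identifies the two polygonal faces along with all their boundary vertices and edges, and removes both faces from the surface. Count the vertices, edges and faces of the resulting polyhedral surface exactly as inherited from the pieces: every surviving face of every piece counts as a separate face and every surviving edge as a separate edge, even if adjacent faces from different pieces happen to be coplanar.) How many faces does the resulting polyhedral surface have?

39

A pentagonal pyramid: V=6, E=10, F=6.
Attach a dodecagonal pyramid (V=13, E=24, F=13) along a 3-gon: merge 3 vertices and 3 edges, delete both glued faces → V=16, E=31, F=17.
Attach a hendecagonal antiprism (V=22, E=44, F=24) along a 3-gon: merge 3 vertices and 3 edges, delete both glued faces → V=35, E=72, F=39.
Check: V − E + F = 35 − 72 + 39 = 2.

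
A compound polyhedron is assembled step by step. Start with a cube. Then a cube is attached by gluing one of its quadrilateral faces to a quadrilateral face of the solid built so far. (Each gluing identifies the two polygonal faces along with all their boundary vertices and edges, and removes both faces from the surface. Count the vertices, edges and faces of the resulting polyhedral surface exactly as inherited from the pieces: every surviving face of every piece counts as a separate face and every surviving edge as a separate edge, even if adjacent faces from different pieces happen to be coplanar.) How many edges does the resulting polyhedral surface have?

20

A cube: V=8, E=12, F=6.
Attach a cube (V=8, E=12, F=6) along a 4-gon: merge 4 vertices and 4 edges, delete both glued faces → V=12, E=20, F=10.
Check: V − E + F = 12 − 20 + 10 = 2.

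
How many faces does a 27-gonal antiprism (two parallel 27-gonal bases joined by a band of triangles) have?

56

An antiprism on an n-gon has two n-gon caps and 2n triangles: V = 2·27 = 54, E = 4·27 = 108, F = 2·27 + 2 = 56.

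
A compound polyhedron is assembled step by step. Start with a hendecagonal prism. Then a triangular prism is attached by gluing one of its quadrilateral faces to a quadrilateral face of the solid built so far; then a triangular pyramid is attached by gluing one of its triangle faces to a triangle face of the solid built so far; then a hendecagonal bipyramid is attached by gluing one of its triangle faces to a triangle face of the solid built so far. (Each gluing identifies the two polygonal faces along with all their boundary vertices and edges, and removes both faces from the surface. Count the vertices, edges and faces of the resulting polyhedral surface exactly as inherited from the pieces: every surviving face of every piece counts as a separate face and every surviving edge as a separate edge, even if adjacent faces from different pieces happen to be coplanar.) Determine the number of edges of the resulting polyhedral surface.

A hendecagonal prism: V=22, E=33, F=13.
Attach a triangular prism (V=6, E=9, F=5) along a 4-gon: merge 4 vertices and 4 edges, delete both glued faces → V=24, E=38, F=16.
Attach a triangular pyramid (V=4, E=6, F=4) along a 3-gon: merge 3 vertices and 3 edges, delete both glued faces → V=25, E=41, F=18.
Attach a hendecagonal bipyramid (V=13, E=33, F=22) along a 3-gon: merge 3 vertices and 3 edges, delete both glued faces → V=35, E=71, F=38.
Check: V − E + F = 35 − 71 + 38 = 2.

71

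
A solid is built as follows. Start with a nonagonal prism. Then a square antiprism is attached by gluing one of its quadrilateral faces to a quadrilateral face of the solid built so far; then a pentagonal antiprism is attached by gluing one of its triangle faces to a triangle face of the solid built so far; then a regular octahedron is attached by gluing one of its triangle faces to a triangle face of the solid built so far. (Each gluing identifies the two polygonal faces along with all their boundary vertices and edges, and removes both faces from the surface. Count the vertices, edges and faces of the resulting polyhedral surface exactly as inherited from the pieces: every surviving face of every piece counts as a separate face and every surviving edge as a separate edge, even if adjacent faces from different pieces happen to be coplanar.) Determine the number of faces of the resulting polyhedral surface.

A nonagonal prism: V=18, E=27, F=11.
Attach a square antiprism (V=8, E=16, F=10) along a 4-gon: merge 4 vertices and 4 edges, delete both glued faces → V=22, E=39, F=19.
Attach a pentagonal antiprism (V=10, E=20, F=12) along a 3-gon: merge 3 vertices and 3 edges, delete both glued faces → V=29, E=56, F=29.
Attach a regular octahedron (V=6, E=12, F=8) along a 3-gon: merge 3 vertices and 3 edges, delete both glued faces → V=32, E=65, F=35.
Check: V − E + F = 32 − 65 + 35 = 2.

35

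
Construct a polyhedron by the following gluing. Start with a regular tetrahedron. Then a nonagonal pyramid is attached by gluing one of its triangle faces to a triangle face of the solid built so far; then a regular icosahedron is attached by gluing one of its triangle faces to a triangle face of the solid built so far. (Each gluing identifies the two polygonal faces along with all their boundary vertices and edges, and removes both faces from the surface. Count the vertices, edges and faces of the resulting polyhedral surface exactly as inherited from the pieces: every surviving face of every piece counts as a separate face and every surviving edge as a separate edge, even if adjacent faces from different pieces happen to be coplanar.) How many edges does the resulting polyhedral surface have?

A regular tetrahedron: V=4, E=6, F=4.
Attach a nonagonal pyramid (V=10, E=18, F=10) along a 3-gon: merge 3 vertices and 3 edges, delete both glued faces → V=11, E=21, F=12.
Attach a regular icosahedron (V=12, E=30, F=20) along a 3-gon: merge 3 vertices and 3 edges, delete both glued faces → V=20, E=48, F=30.
Check: V − E + F = 20 − 48 + 30 = 2.

48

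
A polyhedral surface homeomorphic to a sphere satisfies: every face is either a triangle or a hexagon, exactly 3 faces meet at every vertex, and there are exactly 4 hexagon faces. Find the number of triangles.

Let x be the number of triangles; then F = 4 + x.
Edge–face incidences: 2E = 6·4 + 3·x = 24 + 3x.
Every vertex has degree 3, so 3V = 2E.
Euler: V − E + F = 2 ⇒ (2E)/3 − E + (4 + x) = 2.
Multiply by 6: 2·(2E) − 3·(2E) + 6·(4 + x) = 12, i.e. 24 + 6x − (24 + 3x) = 12.
Collecting terms: 3x = 12, so x = 4.
Then 2E = 24 + 3·4 = 36, so E = 18, V = 2E/3 = 12, F = 4 + 4 = 8.

4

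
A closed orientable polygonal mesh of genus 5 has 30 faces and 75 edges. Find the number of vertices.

37

For a closed orientable surface of genus 5, χ = 2 − 2·5 = -8.
V = -8 + E − F = -8 + 75 − 30 = 37.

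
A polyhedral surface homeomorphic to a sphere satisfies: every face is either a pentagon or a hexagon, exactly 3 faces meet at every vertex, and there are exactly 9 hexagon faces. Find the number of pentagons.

12

Let x be the number of pentagons; then F = 9 + x.
Edge–face incidences: 2E = 6·9 + 5·x = 54 + 5x.
Every vertex has degree 3, so 3V = 2E.
Euler: V − E + F = 2 ⇒ (2E)/3 − E + (9 + x) = 2.
Multiply by 6: 2·(2E) − 3·(2E) + 6·(9 + x) = 12, i.e. 54 + 6x − (54 + 5x) = 12.
Collecting terms: x = 12.
Then 2E = 54 + 5·12 = 114, so E = 57, V = 2E/3 = 38, F = 9 + 12 = 21.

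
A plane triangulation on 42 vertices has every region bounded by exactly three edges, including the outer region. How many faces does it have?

80

In a plane triangulation 3F = 2E and V − E + F = 2, so F = 2V − 4 = 2·42 − 4 = 80.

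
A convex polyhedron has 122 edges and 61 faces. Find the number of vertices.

63

Here V − E + F = 2.
V = 2 + E − F = 2 + 122 − 61 = 63.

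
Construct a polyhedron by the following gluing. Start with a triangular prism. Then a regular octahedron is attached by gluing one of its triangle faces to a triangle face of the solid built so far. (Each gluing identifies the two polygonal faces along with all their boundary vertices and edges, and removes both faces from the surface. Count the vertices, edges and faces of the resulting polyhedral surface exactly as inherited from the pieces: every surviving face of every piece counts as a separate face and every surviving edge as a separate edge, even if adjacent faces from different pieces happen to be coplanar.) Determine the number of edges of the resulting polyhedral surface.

18

A triangular prism: V=6, E=9, F=5.
Attach a regular octahedron (V=6, E=12, F=8) along a 3-gon: merge 3 vertices and 3 edges, delete both glued faces → V=9, E=18, F=11.
Check: V − E + F = 9 − 18 + 11 = 2.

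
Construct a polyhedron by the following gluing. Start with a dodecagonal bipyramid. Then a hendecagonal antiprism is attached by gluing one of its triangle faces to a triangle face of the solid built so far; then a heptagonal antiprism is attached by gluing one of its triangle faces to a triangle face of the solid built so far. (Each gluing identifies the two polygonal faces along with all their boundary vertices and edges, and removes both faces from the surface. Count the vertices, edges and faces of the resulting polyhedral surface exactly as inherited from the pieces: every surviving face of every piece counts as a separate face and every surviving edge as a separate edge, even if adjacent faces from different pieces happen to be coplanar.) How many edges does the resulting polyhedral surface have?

102

A dodecagonal bipyramid: V=14, E=36, F=24.
Attach a hendecagonal antiprism (V=22, E=44, F=24) along a 3-gon: merge 3 vertices and 3 edges, delete both glued faces → V=33, E=77, F=46.
Attach a heptagonal antiprism (V=14, E=28, F=16) along a 3-gon: merge 3 vertices and 3 edges, delete both glued faces → V=44, E=102, F=60.
Check: V − E + F = 44 − 102 + 60 = 2.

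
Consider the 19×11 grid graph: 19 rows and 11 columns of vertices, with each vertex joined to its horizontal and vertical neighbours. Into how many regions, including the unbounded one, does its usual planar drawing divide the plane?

The grid has V = 19·11 = 209 vertices and E = 19·10 + 11·18 = 388 edges.
F = 2 − V + E = 2 − 209 + 388 = 181.

181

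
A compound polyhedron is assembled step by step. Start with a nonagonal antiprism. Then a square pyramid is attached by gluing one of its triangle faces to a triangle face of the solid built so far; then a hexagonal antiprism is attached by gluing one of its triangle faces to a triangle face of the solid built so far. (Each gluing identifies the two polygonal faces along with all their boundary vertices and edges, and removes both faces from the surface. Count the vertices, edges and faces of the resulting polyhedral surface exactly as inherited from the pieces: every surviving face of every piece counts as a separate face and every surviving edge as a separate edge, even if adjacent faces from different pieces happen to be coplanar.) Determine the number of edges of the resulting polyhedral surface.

A nonagonal antiprism: V=18, E=36, F=20.
Attach a square pyramid (V=5, E=8, F=5) along a 3-gon: merge 3 vertices and 3 edges, delete both glued faces → V=20, E=41, F=23.
Attach a hexagonal antiprism (V=12, E=24, F=14) along a 3-gon: merge 3 vertices and 3 edges, delete both glued faces → V=29, E=62, F=35.
Check: V − E + F = 29 − 62 + 35 = 2.

62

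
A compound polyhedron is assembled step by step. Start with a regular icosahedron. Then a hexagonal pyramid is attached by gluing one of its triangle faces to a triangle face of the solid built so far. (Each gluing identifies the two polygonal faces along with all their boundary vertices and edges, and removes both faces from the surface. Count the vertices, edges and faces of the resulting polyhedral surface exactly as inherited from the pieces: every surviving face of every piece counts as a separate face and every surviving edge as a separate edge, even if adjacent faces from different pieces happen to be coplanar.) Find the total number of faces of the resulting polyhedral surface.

A regular icosahedron: V=12, E=30, F=20.
Attach a hexagonal pyramid (V=7, E=12, F=7) along a 3-gon: merge 3 vertices and 3 edges, delete both glued faces → V=16, E=39, F=25.
Check: V − E + F = 16 − 39 + 25 = 2.

25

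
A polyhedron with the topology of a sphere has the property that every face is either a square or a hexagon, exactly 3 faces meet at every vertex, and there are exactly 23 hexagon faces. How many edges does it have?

Let x be the number of squares; then F = 23 + x.
Edge–face incidences: 2E = 6·23 + 4·x = 138 + 4x.
Every vertex has degree 3, so 3V = 2E.
Euler: V − E + F = 2 ⇒ (2E)/3 − E + (23 + x) = 2.
Multiply by 6: 2·(2E) − 3·(2E) + 6·(23 + x) = 12, i.e. 138 + 6x − (138 + 4x) = 12.
Collecting terms: 2x = 12, so x = 6.
Then 2E = 138 + 4·6 = 162, so E = 81, V = 2E/3 = 54, F = 23 + 6 = 29.

81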